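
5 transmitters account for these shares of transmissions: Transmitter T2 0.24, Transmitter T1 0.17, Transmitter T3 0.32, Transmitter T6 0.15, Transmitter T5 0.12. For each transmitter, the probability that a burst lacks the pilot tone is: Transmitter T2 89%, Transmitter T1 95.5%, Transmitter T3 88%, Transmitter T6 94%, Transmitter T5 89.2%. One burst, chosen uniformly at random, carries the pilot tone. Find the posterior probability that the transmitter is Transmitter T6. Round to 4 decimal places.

0.0953

Taking complements, P(pilot | each) = Transmitter T2 0.11, Transmitter T1 0.045, Transmitter T3 0.12, Transmitter T6 0.06, Transmitter T5 0.108.
By Bayes' rule, posterior ∝ prior × likelihood:
  Transmitter T2: 0.24 × 0.11 = 0.0264
  Transmitter T1: 0.17 × 0.045 = 0.00765
  Transmitter T3: 0.32 × 0.12 = 0.0384
  Transmitter T6: 0.15 × 0.06 = 0.009
  Transmitter T5: 0.12 × 0.108 = 0.01296
Total = 0.09441.
P(Transmitter T6 | evidence) = 0.009 / 0.09441 ≈ 0.0953.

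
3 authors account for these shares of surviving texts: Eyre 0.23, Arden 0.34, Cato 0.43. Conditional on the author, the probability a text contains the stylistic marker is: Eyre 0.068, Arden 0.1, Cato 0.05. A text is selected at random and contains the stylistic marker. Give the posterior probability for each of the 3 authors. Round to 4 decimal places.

Eyre 0.2198, Arden 0.4779, Cato 0.3022

Compute prior × likelihood for every hypothesis:
  Eyre: 0.23 × 0.068 = 0.01564
  Arden: 0.34 × 0.1 = 0.034
  Cato: 0.43 × 0.05 = 0.0215
Sum = 0.07114.
P(Eyre | marker) = 0.01564/0.07114 ≈ 0.2198
P(Arden | marker) = 0.034/0.07114 ≈ 0.4779
P(Cato | marker) = 0.0215/0.07114 ≈ 0.3022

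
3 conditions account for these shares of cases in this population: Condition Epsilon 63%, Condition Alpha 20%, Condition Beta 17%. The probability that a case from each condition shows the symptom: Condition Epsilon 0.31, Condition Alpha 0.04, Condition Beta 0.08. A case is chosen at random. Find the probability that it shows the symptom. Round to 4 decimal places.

Unnormalized posteriors (prior × likelihood):
  Condition Epsilon: 0.63 × 0.31 = 0.1953
  Condition Alpha: 0.2 × 0.04 = 0.008
  Condition Beta: 0.17 × 0.08 = 0.0136
P(symptomatic) = 0.1953 + 0.008 + 0.0136 = 0.2169 → 0.2169.

0.2169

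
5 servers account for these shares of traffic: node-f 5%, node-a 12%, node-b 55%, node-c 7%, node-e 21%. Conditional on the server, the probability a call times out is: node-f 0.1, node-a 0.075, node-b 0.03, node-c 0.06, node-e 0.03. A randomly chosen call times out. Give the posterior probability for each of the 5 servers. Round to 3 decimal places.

Prior × likelihood for each hypothesis:
  node-f: 0.05 × 0.1 = 0.005
  node-a: 0.12 × 0.075 = 0.009
  node-b: 0.55 × 0.03 = 0.0165
  node-c: 0.07 × 0.06 = 0.0042
  node-e: 0.21 × 0.03 = 0.0063
Normalizing constant = 0.041.
P(node-f | timeout) = 0.005/0.041 ≈ 0.122
P(node-a | timeout) = 0.009/0.041 ≈ 0.220
P(node-b | timeout) = 0.0165/0.041 ≈ 0.402
P(node-c | timeout) = 0.0042/0.041 ≈ 0.102
P(node-e | timeout) = 0.0063/0.041 ≈ 0.154
(Check: 0.122+0.220+0.402+0.102+0.154 = 1.000.)

node-f 0.122, node-a 0.220, node-b 0.402, node-c 0.102, node-e 0.154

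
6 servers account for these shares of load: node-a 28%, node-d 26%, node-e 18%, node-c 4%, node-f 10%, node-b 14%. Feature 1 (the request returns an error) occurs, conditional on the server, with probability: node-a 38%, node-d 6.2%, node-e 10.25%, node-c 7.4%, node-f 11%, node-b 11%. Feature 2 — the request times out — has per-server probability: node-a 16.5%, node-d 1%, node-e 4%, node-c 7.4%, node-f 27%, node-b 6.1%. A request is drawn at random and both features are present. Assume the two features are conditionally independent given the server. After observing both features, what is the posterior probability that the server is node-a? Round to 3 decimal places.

0.777

Unnormalized posteriors (prior × likelihood):
  node-a: 0.28 × 0.38 × 0.165 = 0.017556
  node-d: 0.26 × 0.062 × 0.01 = 0.0001612
  node-e: 0.18 × 0.1025 × 0.04 = 0.000738
  node-c: 0.04 × 0.074 × 0.074 = 0.00021904
  node-f: 0.1 × 0.11 × 0.27 = 0.00297
  node-b: 0.14 × 0.11 × 0.061 = 0.0009394
Sum = 0.02258364.
P(node-a | evidence) = 0.017556 / 0.02258364 ≈ 0.777.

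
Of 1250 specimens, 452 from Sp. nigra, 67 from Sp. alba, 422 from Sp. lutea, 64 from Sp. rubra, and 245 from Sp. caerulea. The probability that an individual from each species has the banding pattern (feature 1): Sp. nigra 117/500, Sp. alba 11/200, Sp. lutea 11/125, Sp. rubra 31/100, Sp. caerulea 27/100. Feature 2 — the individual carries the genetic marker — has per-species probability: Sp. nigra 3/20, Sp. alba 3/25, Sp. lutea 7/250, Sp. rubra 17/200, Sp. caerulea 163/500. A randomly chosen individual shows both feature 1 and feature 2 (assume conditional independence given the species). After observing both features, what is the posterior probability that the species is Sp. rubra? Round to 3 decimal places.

By Bayes' rule, posterior ∝ prior × likelihood:
  Sp. nigra: 0.3616 × 0.234 × 0.15 = 0.01269216
  Sp. alba: 0.0536 × 0.055 × 0.12 = 0.00035376
  Sp. lutea: 0.3376 × 0.088 × 0.028 = 0.0008318464
  Sp. rubra: 0.0512 × 0.31 × 0.085 = 0.00134912
  Sp. caerulea: 0.196 × 0.27 × 0.326 = 0.01725192
Total = 0.0324788064.
P(Sp. rubra | evidence) = 0.00134912 / 0.0324788064 ≈ 0.042.

0.042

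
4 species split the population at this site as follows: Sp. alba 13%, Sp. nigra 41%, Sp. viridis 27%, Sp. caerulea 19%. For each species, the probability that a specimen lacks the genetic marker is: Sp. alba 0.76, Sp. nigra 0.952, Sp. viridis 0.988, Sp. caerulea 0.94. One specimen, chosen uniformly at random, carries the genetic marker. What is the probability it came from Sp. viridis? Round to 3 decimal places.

0.049

Taking complements, P(marker | each) = Sp. alba 0.24, Sp. nigra 0.048, Sp. viridis 0.012, Sp. caerulea 0.06.
By Bayes' rule, posterior ∝ prior × likelihood:
  Sp. alba: 0.13 × 0.24 = 0.0312
  Sp. nigra: 0.41 × 0.048 = 0.01968
  Sp. viridis: 0.27 × 0.012 = 0.00324
  Sp. caerulea: 0.19 × 0.06 = 0.0114
Total = 0.06552.
P(Sp. viridis | evidence) = 0.00324 / 0.06552 ≈ 0.049.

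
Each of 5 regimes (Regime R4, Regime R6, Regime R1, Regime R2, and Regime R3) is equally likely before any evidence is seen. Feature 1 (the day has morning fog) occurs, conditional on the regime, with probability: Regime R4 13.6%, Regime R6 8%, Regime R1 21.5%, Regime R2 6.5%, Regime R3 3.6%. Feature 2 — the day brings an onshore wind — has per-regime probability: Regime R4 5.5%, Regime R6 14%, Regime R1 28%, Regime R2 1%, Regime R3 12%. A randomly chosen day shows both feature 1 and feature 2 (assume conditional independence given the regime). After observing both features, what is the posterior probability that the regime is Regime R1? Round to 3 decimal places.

With a uniform prior (1/5 each), posterior ∝ likelihood:
  Regime R4: 0.136 × 0.055 = 0.00748
  Regime R6: 0.08 × 0.14 = 0.0112
  Regime R1: 0.215 × 0.28 = 0.0602
  Regime R2: 0.065 × 0.01 = 0.00065
  Regime R3: 0.036 × 0.12 = 0.00432
Sum = 0.08385.
P(Regime R1 | evidence) = 0.0602 / 0.08385 ≈ 0.718.

0.718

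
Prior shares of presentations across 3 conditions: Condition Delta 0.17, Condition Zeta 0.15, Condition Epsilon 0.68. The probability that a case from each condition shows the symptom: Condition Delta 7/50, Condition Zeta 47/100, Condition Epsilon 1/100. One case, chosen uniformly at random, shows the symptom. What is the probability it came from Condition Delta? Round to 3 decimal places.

By Bayes' rule, posterior ∝ prior × likelihood:
  Condition Delta: 0.17 × 0.14 = 0.0238
  Condition Zeta: 0.15 × 0.47 = 0.0705
  Condition Epsilon: 0.68 × 0.01 = 0.0068
Sum = 0.1011.
P(Condition Delta | evidence) = 0.0238 / 0.1011 ≈ 0.235.

0.235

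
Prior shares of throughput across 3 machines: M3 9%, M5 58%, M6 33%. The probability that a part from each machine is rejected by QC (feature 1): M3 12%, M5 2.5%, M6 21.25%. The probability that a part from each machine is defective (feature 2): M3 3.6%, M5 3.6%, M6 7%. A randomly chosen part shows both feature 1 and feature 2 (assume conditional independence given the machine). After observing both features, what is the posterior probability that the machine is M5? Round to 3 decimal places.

Unnormalized posteriors (prior × likelihood):
  M3: 0.09 × 0.12 × 0.036 = 0.0003888
  M5: 0.58 × 0.025 × 0.036 = 0.000522
  M6: 0.33 × 0.2125 × 0.07 = 0.00490875
Total = 0.00581955.
P(M5 | evidence) = 0.000522 / 0.00581955 ≈ 0.090.

0.090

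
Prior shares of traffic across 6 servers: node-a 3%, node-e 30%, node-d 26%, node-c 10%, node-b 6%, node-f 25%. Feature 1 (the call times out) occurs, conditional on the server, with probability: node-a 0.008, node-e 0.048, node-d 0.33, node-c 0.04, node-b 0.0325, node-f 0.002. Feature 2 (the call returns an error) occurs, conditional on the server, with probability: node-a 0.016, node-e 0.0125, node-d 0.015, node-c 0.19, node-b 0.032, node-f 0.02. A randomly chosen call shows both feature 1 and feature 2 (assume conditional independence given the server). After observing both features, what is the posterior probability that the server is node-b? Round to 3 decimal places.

0.027

By Bayes' rule, posterior ∝ prior × likelihood:
  node-a: 0.03 × 0.008 × 0.016 = 0.00000384
  node-e: 0.3 × 0.048 × 0.0125 = 0.00018
  node-d: 0.26 × 0.33 × 0.015 = 0.001287
  node-c: 0.1 × 0.04 × 0.19 = 0.00076
  node-b: 0.06 × 0.0325 × 0.032 = 0.0000624
  node-f: 0.25 × 0.002 × 0.02 = 0.00001
Normalizing constant = 0.00230324.
P(node-b | evidence) = 0.0000624 / 0.00230324 ≈ 0.027.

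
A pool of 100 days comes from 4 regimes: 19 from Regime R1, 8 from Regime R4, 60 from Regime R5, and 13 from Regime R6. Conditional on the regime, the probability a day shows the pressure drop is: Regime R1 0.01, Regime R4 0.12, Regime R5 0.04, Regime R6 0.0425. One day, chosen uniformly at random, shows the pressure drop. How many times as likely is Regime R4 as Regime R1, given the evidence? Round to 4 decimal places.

By Bayes' rule, posterior ∝ prior × likelihood:
  Regime R1: 0.19 × 0.01 = 0.0019
  Regime R4: 0.08 × 0.12 = 0.0096
  Regime R5: 0.6 × 0.04 = 0.024
  Regime R6: 0.13 × 0.0425 = 0.005525
Normalizing constant = 0.041025.
The ratio is 0.0096 / 0.0019 (the normalizer cancels) = 5.0526.

5.0526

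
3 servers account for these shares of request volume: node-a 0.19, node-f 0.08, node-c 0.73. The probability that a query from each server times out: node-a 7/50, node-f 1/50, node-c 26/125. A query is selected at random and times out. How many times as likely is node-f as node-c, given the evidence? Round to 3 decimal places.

0.011

Prior × likelihood for each hypothesis:
  node-a: 0.19 × 0.14 = 0.0266
  node-f: 0.08 × 0.02 = 0.0016
  node-c: 0.73 × 0.208 = 0.15184
Normalizing constant = 0.18004.
The ratio is 0.0016 / 0.15184 (the normalizer cancels) = 0.011.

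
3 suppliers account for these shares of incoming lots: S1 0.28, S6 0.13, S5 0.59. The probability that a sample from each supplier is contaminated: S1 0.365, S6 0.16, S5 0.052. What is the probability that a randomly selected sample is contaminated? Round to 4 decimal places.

Compute prior × likelihood for every hypothesis:
  S1: 0.28 × 0.365 = 0.1022
  S6: 0.13 × 0.16 = 0.0208
  S5: 0.59 × 0.052 = 0.03068
P(contaminated) = 0.1022 + 0.0208 + 0.03068 = 0.15368 → 0.1537.

0.1537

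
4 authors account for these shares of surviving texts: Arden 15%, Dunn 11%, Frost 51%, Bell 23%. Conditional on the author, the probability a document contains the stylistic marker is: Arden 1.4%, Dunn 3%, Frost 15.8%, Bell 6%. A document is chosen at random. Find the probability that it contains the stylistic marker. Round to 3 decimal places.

0.100

Compute prior × likelihood for every hypothesis:
  Arden: 0.15 × 0.014 = 0.0021
  Dunn: 0.11 × 0.03 = 0.0033
  Frost: 0.51 × 0.158 = 0.08058
  Bell: 0.23 × 0.06 = 0.0138
P(marker) = 0.0021 + 0.0033 + 0.08058 + 0.0138 = 0.09978 → 0.100.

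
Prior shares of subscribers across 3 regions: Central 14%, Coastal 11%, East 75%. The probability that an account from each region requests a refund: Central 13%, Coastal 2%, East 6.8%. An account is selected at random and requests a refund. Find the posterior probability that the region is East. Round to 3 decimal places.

0.714

Compute prior × likelihood for every hypothesis:
  Central: 0.14 × 0.13 = 0.0182
  Coastal: 0.11 × 0.02 = 0.0022
  East: 0.75 × 0.068 = 0.051
Total = 0.0714.
P(East | evidence) = 0.051 / 0.0714 ≈ 0.714.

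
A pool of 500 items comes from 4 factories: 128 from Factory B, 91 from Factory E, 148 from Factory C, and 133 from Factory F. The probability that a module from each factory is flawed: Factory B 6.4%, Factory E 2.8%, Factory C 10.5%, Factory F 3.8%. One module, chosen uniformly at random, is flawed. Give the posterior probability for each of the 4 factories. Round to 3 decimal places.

Compute prior × likelihood for every hypothesis:
  Factory B: 0.256 × 0.064 = 0.016384
  Factory E: 0.182 × 0.028 = 0.005096
  Factory C: 0.296 × 0.105 = 0.03108
  Factory F: 0.266 × 0.038 = 0.010108
Sum = 0.062668.
P(Factory B | flawed) = 0.016384/0.062668 ≈ 0.261
P(Factory E | flawed) = 0.005096/0.062668 ≈ 0.081
P(Factory C | flawed) = 0.03108/0.062668 ≈ 0.496
P(Factory F | flawed) = 0.010108/0.062668 ≈ 0.161
(Check: 0.261+0.081+0.496+0.161 = 0.999.)

Factory B 0.261, Factory E 0.081, Factory C 0.496, Factory F 0.161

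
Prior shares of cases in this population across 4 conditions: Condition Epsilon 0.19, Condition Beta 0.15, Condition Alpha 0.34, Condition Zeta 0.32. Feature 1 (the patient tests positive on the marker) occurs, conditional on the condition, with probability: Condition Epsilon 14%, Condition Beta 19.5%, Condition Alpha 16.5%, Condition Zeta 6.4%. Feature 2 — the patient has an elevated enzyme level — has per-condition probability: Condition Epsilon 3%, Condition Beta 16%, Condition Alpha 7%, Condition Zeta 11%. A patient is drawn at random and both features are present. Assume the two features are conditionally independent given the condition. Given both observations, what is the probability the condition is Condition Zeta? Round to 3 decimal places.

0.193

By Bayes' rule, posterior ∝ prior × likelihood:
  Condition Epsilon: 0.19 × 0.14 × 0.03 = 0.000798
  Condition Beta: 0.15 × 0.195 × 0.16 = 0.00468
  Condition Alpha: 0.34 × 0.165 × 0.07 = 0.003927
  Condition Zeta: 0.32 × 0.064 × 0.11 = 0.0022528
Total = 0.0116578.
P(Condition Zeta | evidence) = 0.0022528 / 0.0116578 ≈ 0.193.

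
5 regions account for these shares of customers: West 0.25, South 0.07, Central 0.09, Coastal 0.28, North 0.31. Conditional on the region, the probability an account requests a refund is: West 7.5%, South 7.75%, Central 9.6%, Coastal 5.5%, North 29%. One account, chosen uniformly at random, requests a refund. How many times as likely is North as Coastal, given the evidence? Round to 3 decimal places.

Compute prior × likelihood for every hypothesis:
  West: 0.25 × 0.075 = 0.01875
  South: 0.07 × 0.0775 = 0.005425
  Central: 0.09 × 0.096 = 0.00864
  Coastal: 0.28 × 0.055 = 0.0154
  North: 0.31 × 0.29 = 0.0899
Sum = 0.138115.
The ratio is 0.0899 / 0.0154 (the normalizer cancels) = 5.838.

5.838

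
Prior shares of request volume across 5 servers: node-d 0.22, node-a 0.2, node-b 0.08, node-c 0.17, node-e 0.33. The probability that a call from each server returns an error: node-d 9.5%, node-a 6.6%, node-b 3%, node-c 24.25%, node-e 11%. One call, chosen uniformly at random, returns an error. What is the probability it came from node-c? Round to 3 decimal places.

0.362

Prior × likelihood for each hypothesis:
  node-d: 0.22 × 0.095 = 0.0209
  node-a: 0.2 × 0.066 = 0.0132
  node-b: 0.08 × 0.03 = 0.0024
  node-c: 0.17 × 0.2425 = 0.041225
  node-e: 0.33 × 0.11 = 0.0363
Total = 0.114025.
P(node-c | evidence) = 0.041225 / 0.114025 ≈ 0.362.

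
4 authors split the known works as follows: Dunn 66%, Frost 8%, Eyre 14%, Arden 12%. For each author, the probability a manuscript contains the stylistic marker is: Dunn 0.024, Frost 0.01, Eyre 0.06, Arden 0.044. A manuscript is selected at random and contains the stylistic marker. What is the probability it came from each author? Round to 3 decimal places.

Dunn 0.522, Frost 0.026, Eyre 0.277, Arden 0.174

Unnormalized posteriors (prior × likelihood):
  Dunn: 0.66 × 0.024 = 0.01584
  Frost: 0.08 × 0.01 = 0.0008
  Eyre: 0.14 × 0.06 = 0.0084
  Arden: 0.12 × 0.044 = 0.00528
Sum = 0.03032.
P(Dunn | marker) = 0.01584/0.03032 ≈ 0.522
P(Frost | marker) = 0.0008/0.03032 ≈ 0.026
P(Eyre | marker) = 0.0084/0.03032 ≈ 0.277
P(Arden | marker) = 0.00528/0.03032 ≈ 0.174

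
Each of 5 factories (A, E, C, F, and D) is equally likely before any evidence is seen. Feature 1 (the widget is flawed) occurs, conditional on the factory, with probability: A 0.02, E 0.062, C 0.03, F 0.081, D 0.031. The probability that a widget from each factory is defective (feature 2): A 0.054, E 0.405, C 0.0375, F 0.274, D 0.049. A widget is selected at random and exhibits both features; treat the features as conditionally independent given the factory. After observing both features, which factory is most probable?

With a uniform prior (1/5 each), posterior ∝ likelihood:
  A: 0.02 × 0.054 = 0.00108
  E: 0.062 × 0.405 = 0.02511
  C: 0.03 × 0.0375 = 0.001125
  F: 0.081 × 0.274 = 0.022194
  D: 0.031 × 0.049 = 0.001519
Sum = 0.051028.
Largest term belongs to E, so E is most probable.

E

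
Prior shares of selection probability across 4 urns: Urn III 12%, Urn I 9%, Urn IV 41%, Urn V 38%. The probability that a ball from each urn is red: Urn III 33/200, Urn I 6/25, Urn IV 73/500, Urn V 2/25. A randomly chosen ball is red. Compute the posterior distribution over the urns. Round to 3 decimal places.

Urn III 0.150, Urn I 0.164, Urn IV 0.455, Urn V 0.231

Unnormalized posteriors (prior × likelihood):
  Urn III: 0.12 × 0.165 = 0.0198
  Urn I: 0.09 × 0.24 = 0.0216
  Urn IV: 0.41 × 0.146 = 0.05986
  Urn V: 0.38 × 0.08 = 0.0304
Sum = 0.13166.
P(Urn III | red) = 0.0198/0.13166 ≈ 0.150
P(Urn I | red) = 0.0216/0.13166 ≈ 0.164
P(Urn IV | red) = 0.05986/0.13166 ≈ 0.455
P(Urn V | red) = 0.0304/0.13166 ≈ 0.231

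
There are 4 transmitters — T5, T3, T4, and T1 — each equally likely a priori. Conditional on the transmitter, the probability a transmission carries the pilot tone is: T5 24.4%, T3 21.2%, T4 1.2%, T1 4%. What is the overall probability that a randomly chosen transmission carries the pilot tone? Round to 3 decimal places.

Since the prior is uniform, the posterior is proportional to the likelihood:
  T5: 0.244
  T3: 0.212
  T4: 0.012
  T1: 0.04
P(pilot) = (1/4) × (0.244 + 0.212 + 0.012 + 0.04) = 0.508/4 ≈ 0.127.

0.127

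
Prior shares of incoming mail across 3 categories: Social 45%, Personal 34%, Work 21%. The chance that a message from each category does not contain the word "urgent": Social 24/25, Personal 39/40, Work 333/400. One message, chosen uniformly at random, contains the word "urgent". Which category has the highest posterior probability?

Taking complements, P(urgent-flag | each) = Social 0.04, Personal 0.025, Work 0.1675.
Compute prior × likelihood for every hypothesis:
  Social: 0.45 × 0.04 = 0.018
  Personal: 0.34 × 0.025 = 0.0085
  Work: 0.21 × 0.1675 = 0.035175
Sum = 0.061675.
Largest term belongs to Work, so Work is most probable.

Work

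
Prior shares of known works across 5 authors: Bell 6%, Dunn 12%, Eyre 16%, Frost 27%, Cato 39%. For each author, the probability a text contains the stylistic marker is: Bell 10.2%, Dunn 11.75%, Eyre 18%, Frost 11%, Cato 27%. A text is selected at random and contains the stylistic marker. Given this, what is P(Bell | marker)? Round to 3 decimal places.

0.033

By Bayes' rule, posterior ∝ prior × likelihood:
  Bell: 0.06 × 0.102 = 0.00612
  Dunn: 0.12 × 0.1175 = 0.0141
  Eyre: 0.16 × 0.18 = 0.0288
  Frost: 0.27 × 0.11 = 0.0297
  Cato: 0.39 × 0.27 = 0.1053
Normalizing constant = 0.18402.
P(Bell | evidence) = 0.00612 / 0.18402 ≈ 0.033.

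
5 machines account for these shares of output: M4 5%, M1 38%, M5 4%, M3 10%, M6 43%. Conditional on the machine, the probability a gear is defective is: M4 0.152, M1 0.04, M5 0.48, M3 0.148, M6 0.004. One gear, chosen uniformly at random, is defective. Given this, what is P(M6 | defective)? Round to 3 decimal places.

Unnormalized posteriors (prior × likelihood):
  M4: 0.05 × 0.152 = 0.0076
  M1: 0.38 × 0.04 = 0.0152
  M5: 0.04 × 0.48 = 0.0192
  M3: 0.1 × 0.148 = 0.0148
  M6: 0.43 × 0.004 = 0.00172
Sum = 0.05852.
P(M6 | evidence) = 0.00172 / 0.05852 ≈ 0.029.

0.029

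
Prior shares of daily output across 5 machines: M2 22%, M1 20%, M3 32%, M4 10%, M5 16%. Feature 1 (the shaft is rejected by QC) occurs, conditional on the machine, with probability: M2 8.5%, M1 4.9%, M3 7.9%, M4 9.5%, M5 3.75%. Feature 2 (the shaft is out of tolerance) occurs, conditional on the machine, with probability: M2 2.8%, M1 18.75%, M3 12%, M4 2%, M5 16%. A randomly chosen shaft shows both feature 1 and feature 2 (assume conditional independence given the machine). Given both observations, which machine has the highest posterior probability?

Compute prior × likelihood for every hypothesis:
  M2: 0.22 × 0.085 × 0.028 = 0.0005236
  M1: 0.2 × 0.049 × 0.1875 = 0.0018375
  M3: 0.32 × 0.079 × 0.12 = 0.0030336
  M4: 0.1 × 0.095 × 0.02 = 0.00019
  M5: 0.16 × 0.0375 × 0.16 = 0.00096
Total = 0.0065447.
Largest term belongs to M3, so M3 is most probable.

M3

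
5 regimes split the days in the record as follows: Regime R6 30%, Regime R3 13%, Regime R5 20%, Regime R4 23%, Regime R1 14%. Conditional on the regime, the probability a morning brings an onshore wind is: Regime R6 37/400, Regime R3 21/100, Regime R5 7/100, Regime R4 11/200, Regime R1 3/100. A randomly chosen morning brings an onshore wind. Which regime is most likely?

Regime R6

By Bayes' rule, posterior ∝ prior × likelihood:
  Regime R6: 0.3 × 0.0925 = 0.02775
  Regime R3: 0.13 × 0.21 = 0.0273
  Regime R5: 0.2 × 0.07 = 0.014
  Regime R4: 0.23 × 0.055 = 0.01265
  Regime R1: 0.14 × 0.03 = 0.0042
Normalizing constant = 0.0859.
Largest term belongs to Regime R6, so Regime R6 is most probable.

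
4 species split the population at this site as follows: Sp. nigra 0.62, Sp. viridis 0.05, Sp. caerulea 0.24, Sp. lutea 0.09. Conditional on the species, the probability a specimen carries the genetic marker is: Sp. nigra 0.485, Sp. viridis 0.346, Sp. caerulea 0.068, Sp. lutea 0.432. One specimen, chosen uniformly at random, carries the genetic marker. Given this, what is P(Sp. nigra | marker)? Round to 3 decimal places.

0.806

By Bayes' rule, posterior ∝ prior × likelihood:
  Sp. nigra: 0.62 × 0.485 = 0.3007
  Sp. viridis: 0.05 × 0.346 = 0.0173
  Sp. caerulea: 0.24 × 0.068 = 0.01632
  Sp. lutea: 0.09 × 0.432 = 0.03888
Sum = 0.3732.
P(Sp. nigra | evidence) = 0.3007 / 0.3732 ≈ 0.806.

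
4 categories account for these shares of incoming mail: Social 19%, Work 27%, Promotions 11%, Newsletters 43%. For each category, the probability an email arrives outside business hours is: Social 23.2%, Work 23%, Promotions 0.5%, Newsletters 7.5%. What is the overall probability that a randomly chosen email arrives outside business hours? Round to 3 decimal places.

By Bayes' rule, posterior ∝ prior × likelihood:
  Social: 0.19 × 0.232 = 0.04408
  Work: 0.27 × 0.23 = 0.0621
  Promotions: 0.11 × 0.005 = 0.00055
  Newsletters: 0.43 × 0.075 = 0.03225
P(off-hours) = 0.04408 + 0.0621 + 0.00055 + 0.03225 = 0.13898 → 0.139.

0.139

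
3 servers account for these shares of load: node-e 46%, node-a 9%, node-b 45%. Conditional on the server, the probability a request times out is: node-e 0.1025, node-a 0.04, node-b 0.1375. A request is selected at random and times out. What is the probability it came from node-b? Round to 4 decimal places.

Compute prior × likelihood for every hypothesis:
  node-e: 0.46 × 0.1025 = 0.04715
  node-a: 0.09 × 0.04 = 0.0036
  node-b: 0.45 × 0.1375 = 0.061875
Normalizing constant = 0.112625.
P(node-b | evidence) = 0.061875 / 0.112625 ≈ 0.5494.

0.5494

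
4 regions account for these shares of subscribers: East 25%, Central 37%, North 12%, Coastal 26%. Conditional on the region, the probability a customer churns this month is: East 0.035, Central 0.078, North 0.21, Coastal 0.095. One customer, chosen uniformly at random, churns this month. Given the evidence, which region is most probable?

Central

Prior × likelihood for each hypothesis:
  East: 0.25 × 0.035 = 0.00875
  Central: 0.37 × 0.078 = 0.02886
  North: 0.12 × 0.21 = 0.0252
  Coastal: 0.26 × 0.095 = 0.0247
Normalizing constant = 0.08751.
Largest term belongs to Central, so Central is most probable.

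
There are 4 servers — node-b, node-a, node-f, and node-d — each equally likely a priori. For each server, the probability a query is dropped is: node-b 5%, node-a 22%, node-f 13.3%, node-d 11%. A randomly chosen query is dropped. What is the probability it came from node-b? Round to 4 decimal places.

Since the prior is uniform, the posterior is proportional to the likelihood:
  node-b: 0.05
  node-a: 0.22
  node-f: 0.133
  node-d: 0.11
Normalizing constant = 0.513.
P(node-b | evidence) = 0.05 / 0.513 ≈ 0.0975.

0.0975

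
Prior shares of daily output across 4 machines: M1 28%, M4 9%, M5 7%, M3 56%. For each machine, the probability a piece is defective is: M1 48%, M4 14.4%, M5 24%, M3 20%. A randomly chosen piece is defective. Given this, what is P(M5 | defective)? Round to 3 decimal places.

By Bayes' rule, posterior ∝ prior × likelihood:
  M1: 0.28 × 0.48 = 0.1344
  M4: 0.09 × 0.144 = 0.01296
  M5: 0.07 × 0.24 = 0.0168
  M3: 0.56 × 0.2 = 0.112
Total = 0.27616.
P(M5 | evidence) = 0.0168 / 0.27616 ≈ 0.061.

0.061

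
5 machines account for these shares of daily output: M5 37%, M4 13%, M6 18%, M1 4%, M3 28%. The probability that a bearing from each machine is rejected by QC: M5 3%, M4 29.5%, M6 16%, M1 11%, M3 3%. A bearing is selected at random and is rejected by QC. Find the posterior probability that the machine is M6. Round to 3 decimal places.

0.316

Prior × likelihood for each hypothesis:
  M5: 0.37 × 0.03 = 0.0111
  M4: 0.13 × 0.295 = 0.03835
  M6: 0.18 × 0.16 = 0.0288
  M1: 0.04 × 0.11 = 0.0044
  M3: 0.28 × 0.03 = 0.0084
Total = 0.09105.
P(M6 | evidence) = 0.0288 / 0.09105 ≈ 0.316.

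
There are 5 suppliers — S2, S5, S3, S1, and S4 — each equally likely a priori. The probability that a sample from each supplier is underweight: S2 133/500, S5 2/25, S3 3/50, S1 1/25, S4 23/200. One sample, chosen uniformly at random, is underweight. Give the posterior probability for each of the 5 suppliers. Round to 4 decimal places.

S2 0.4742, S5 0.1426, S3 0.1070, S1 0.0713, S4 0.2050

With a uniform prior (1/5 each), posterior ∝ likelihood:
  S2: 0.266
  S5: 0.08
  S3: 0.06
  S1: 0.04
  S4: 0.115
Normalizing constant = 0.561.
P(S2 | underweight) = 0.266/0.561 ≈ 0.4742
P(S5 | underweight) = 0.08/0.561 ≈ 0.1426
P(S3 | underweight) = 0.06/0.561 ≈ 0.1070
P(S1 | underweight) = 0.04/0.561 ≈ 0.0713
P(S4 | underweight) = 0.115/0.561 ≈ 0.2050
(Check: 0.4742+0.1426+0.1070+0.0713+0.2050 = 1.0001.)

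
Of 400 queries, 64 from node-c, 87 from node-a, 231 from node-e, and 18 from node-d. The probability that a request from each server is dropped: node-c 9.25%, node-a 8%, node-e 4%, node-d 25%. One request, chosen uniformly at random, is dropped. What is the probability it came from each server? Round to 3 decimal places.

Unnormalized posteriors (prior × likelihood):
  node-c: 0.16 × 0.0925 = 0.0148
  node-a: 0.2175 × 0.08 = 0.0174
  node-e: 0.5775 × 0.04 = 0.0231
  node-d: 0.045 × 0.25 = 0.01125
Normalizing constant = 0.06655.
P(node-c | dropped) = 0.0148/0.06655 ≈ 0.222
P(node-a | dropped) = 0.0174/0.06655 ≈ 0.261
P(node-e | dropped) = 0.0231/0.06655 ≈ 0.347
P(node-d | dropped) = 0.01125/0.06655 ≈ 0.169
(Check: 0.222+0.261+0.347+0.169 = 0.999.)

node-c 0.222, node-a 0.261, node-e 0.347, node-d 0.169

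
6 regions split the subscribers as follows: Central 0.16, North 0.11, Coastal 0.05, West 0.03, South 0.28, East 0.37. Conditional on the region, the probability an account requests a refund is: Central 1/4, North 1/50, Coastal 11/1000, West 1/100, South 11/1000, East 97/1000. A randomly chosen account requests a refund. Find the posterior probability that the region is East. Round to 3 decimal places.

0.438

Unnormalized posteriors (prior × likelihood):
  Central: 0.16 × 0.25 = 0.04
  North: 0.11 × 0.02 = 0.0022
  Coastal: 0.05 × 0.011 = 0.00055
  West: 0.03 × 0.01 = 0.0003
  South: 0.28 × 0.011 = 0.00308
  East: 0.37 × 0.097 = 0.03589
Normalizing constant = 0.08202.
P(East | evidence) = 0.03589 / 0.08202 ≈ 0.438.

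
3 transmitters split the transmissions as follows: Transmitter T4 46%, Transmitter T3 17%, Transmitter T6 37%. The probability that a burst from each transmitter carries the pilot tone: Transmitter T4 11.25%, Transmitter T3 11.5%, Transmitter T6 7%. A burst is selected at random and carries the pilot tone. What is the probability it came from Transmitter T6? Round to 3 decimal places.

0.266

Prior × likelihood for each hypothesis:
  Transmitter T4: 0.46 × 0.1125 = 0.05175
  Transmitter T3: 0.17 × 0.115 = 0.01955
  Transmitter T6: 0.37 × 0.07 = 0.0259
Normalizing constant = 0.0972.
P(Transmitter T6 | evidence) = 0.0259 / 0.0972 ≈ 0.266.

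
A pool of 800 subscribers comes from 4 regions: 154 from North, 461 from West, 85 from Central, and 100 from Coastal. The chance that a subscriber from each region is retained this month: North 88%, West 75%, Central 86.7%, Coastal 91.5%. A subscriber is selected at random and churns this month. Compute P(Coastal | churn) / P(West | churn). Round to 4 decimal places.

Taking complements, P(churn | each) = North 0.12, West 0.25, Central 0.133, Coastal 0.085.
Compute prior × likelihood for every hypothesis:
  North: 0.1925 × 0.12 = 0.0231
  West: 0.57625 × 0.25 = 0.1440625
  Central: 0.10625 × 0.133 = 0.01413125
  Coastal: 0.125 × 0.085 = 0.010625
Sum = 0.19191875.
The ratio is 0.010625 / 0.1440625 (the normalizer cancels) = 0.0738.

0.0738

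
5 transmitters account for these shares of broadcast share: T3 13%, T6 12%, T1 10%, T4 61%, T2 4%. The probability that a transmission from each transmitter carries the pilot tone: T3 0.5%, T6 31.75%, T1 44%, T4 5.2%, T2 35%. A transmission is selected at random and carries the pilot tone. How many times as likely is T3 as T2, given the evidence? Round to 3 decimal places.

0.046

Unnormalized posteriors (prior × likelihood):
  T3: 0.13 × 0.005 = 0.00065
  T6: 0.12 × 0.3175 = 0.0381
  T1: 0.1 × 0.44 = 0.044
  T4: 0.61 × 0.052 = 0.03172
  T2: 0.04 × 0.35 = 0.014
Sum = 0.12847.
The ratio is 0.00065 / 0.014 (the normalizer cancels) = 0.046.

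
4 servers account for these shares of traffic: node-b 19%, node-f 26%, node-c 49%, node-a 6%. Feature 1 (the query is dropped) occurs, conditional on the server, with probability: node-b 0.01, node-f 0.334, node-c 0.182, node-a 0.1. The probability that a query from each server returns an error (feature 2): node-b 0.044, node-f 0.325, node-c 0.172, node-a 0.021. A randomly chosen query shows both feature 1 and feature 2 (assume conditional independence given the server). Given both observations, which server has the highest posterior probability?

Compute prior × likelihood for every hypothesis:
  node-b: 0.19 × 0.01 × 0.044 = 0.0000836
  node-f: 0.26 × 0.334 × 0.325 = 0.028223
  node-c: 0.49 × 0.182 × 0.172 = 0.01533896
  node-a: 0.06 × 0.1 × 0.021 = 0.000126
Normalizing constant = 0.04377156.
Largest term belongs to node-f, so node-f is most probable.

node-f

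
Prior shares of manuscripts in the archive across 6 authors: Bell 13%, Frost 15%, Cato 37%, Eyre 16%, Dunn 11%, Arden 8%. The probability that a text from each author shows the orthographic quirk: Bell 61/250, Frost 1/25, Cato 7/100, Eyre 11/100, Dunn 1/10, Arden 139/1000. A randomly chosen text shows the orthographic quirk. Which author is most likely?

Prior × likelihood for each hypothesis:
  Bell: 0.13 × 0.244 = 0.03172
  Frost: 0.15 × 0.04 = 0.006
  Cato: 0.37 × 0.07 = 0.0259
  Eyre: 0.16 × 0.11 = 0.0176
  Dunn: 0.11 × 0.1 = 0.011
  Arden: 0.08 × 0.139 = 0.01112
Normalizing constant = 0.10334.
Largest term belongs to Bell, so Bell is most probable.

Bell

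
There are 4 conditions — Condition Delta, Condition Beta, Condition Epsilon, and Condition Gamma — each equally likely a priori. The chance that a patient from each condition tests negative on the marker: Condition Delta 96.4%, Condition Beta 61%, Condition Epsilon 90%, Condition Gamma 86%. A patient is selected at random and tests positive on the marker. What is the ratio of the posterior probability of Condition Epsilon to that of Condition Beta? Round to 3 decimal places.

Taking complements, P(marker-positive | each) = Condition Delta 0.036, Condition Beta 0.39, Condition Epsilon 0.1, Condition Gamma 0.14.
With a uniform prior (1/4 each), posterior ∝ likelihood:
  Condition Delta: 0.036
  Condition Beta: 0.39
  Condition Epsilon: 0.1
  Condition Gamma: 0.14
Normalizing constant = 0.666.
The ratio is 0.1 / 0.39 (the normalizer cancels) = 0.256.

0.256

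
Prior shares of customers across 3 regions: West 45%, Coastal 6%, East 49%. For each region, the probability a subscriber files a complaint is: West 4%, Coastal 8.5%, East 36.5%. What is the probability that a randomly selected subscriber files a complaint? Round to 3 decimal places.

Unnormalized posteriors (prior × likelihood):
  West: 0.45 × 0.04 = 0.018
  Coastal: 0.06 × 0.085 = 0.0051
  East: 0.49 × 0.365 = 0.17885
P(complaint) = 0.018 + 0.0051 + 0.17885 = 0.20195 → 0.202.

0.202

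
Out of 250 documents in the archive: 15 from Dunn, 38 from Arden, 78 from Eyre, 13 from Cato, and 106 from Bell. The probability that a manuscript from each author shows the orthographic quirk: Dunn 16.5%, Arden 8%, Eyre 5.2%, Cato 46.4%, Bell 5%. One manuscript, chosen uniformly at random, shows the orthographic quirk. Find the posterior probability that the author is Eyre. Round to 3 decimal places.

Unnormalized posteriors (prior × likelihood):
  Dunn: 0.06 × 0.165 = 0.0099
  Arden: 0.152 × 0.08 = 0.01216
  Eyre: 0.312 × 0.052 = 0.016224
  Cato: 0.052 × 0.464 = 0.024128
  Bell: 0.424 × 0.05 = 0.0212
Normalizing constant = 0.083612.
P(Eyre | evidence) = 0.016224 / 0.083612 ≈ 0.194.

0.194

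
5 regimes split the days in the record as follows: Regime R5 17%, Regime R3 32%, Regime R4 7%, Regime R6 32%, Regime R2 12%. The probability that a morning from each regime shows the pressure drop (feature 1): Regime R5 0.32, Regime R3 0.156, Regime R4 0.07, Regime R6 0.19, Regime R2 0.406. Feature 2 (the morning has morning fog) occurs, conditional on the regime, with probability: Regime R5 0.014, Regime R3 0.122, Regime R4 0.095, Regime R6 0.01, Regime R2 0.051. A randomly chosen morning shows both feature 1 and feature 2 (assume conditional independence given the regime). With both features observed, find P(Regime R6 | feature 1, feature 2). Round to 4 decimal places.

Unnormalized posteriors (prior × likelihood):
  Regime R5: 0.17 × 0.32 × 0.014 = 0.0007616
  Regime R3: 0.32 × 0.156 × 0.122 = 0.00609024
  Regime R4: 0.07 × 0.07 × 0.095 = 0.0004655
  Regime R6: 0.32 × 0.19 × 0.01 = 0.000608
  Regime R2: 0.12 × 0.406 × 0.051 = 0.00248472
Sum = 0.01041006.
P(Regime R6 | evidence) = 0.000608 / 0.01041006 ≈ 0.0584.

0.0584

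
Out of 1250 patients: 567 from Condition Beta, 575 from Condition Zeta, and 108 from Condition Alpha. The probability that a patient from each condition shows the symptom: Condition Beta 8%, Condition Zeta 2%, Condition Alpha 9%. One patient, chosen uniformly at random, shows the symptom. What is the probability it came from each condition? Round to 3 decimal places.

By Bayes' rule, posterior ∝ prior × likelihood:
  Condition Beta: 0.4536 × 0.08 = 0.036288
  Condition Zeta: 0.46 × 0.02 = 0.0092
  Condition Alpha: 0.0864 × 0.09 = 0.007776
Total = 0.053264.
P(Condition Beta | symptomatic) = 0.036288/0.053264 ≈ 0.681
P(Condition Zeta | symptomatic) = 0.0092/0.053264 ≈ 0.173
P(Condition Alpha | symptomatic) = 0.007776/0.053264 ≈ 0.146

Condition Beta 0.681, Condition Zeta 0.173, Condition Alpha 0.146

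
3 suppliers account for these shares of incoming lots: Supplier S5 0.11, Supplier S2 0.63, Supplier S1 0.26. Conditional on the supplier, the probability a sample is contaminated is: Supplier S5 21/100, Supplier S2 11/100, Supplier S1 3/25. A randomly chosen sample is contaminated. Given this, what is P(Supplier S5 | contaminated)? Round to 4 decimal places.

Unnormalized posteriors (prior × likelihood):
  Supplier S5: 0.11 × 0.21 = 0.0231
  Supplier S2: 0.63 × 0.11 = 0.0693
  Supplier S1: 0.26 × 0.12 = 0.0312
Sum = 0.1236.
P(Supplier S5 | evidence) = 0.0231 / 0.1236 ≈ 0.1869.

0.1869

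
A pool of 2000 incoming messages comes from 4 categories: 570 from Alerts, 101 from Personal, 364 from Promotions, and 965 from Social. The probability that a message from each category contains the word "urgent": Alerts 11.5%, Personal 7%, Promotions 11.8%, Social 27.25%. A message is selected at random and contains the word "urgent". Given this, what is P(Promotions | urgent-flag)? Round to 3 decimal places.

0.113

Prior × likelihood for each hypothesis:
  Alerts: 0.285 × 0.115 = 0.032775
  Personal: 0.0505 × 0.07 = 0.003535
  Promotions: 0.182 × 0.118 = 0.021476
  Social: 0.4825 × 0.2725 = 0.13148125
Total = 0.18926725.
P(Promotions | evidence) = 0.021476 / 0.18926725 ≈ 0.113.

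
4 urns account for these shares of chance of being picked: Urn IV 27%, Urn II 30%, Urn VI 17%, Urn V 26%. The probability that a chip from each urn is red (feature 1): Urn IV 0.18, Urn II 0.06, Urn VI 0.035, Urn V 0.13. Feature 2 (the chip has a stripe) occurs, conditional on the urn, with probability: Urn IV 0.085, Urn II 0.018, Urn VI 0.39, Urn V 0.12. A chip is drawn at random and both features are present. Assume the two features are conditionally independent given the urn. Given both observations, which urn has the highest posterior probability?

Urn IV

By Bayes' rule, posterior ∝ prior × likelihood:
  Urn IV: 0.27 × 0.18 × 0.085 = 0.004131
  Urn II: 0.3 × 0.06 × 0.018 = 0.000324
  Urn VI: 0.17 × 0.035 × 0.39 = 0.0023205
  Urn V: 0.26 × 0.13 × 0.12 = 0.004056
Total = 0.0108315.
Largest term belongs to Urn IV, so Urn IV is most probable.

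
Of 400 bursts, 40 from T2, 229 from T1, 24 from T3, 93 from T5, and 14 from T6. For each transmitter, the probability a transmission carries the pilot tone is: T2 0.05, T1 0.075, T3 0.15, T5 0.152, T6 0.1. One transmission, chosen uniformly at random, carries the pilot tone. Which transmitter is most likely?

Unnormalized posteriors (prior × likelihood):
  T2: 0.1 × 0.05 = 0.005
  T1: 0.5725 × 0.075 = 0.0429375
  T3: 0.06 × 0.15 = 0.009
  T5: 0.2325 × 0.152 = 0.03534
  T6: 0.035 × 0.1 = 0.0035
Normalizing constant = 0.0957775.
Largest term belongs to T1, so T1 is most probable.

T1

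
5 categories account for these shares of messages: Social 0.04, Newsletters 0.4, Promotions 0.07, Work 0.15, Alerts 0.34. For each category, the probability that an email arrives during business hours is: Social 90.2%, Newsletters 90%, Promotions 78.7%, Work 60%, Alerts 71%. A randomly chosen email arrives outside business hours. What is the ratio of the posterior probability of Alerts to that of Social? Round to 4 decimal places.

Taking complements, P(off-hours | each) = Social 0.098, Newsletters 0.1, Promotions 0.213, Work 0.4, Alerts 0.29.
Prior × likelihood for each hypothesis:
  Social: 0.04 × 0.098 = 0.00392
  Newsletters: 0.4 × 0.1 = 0.04
  Promotions: 0.07 × 0.213 = 0.01491
  Work: 0.15 × 0.4 = 0.06
  Alerts: 0.34 × 0.29 = 0.0986
Normalizing constant = 0.21743.
The ratio is 0.0986 / 0.00392 (the normalizer cancels) = 25.1531.

25.1531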